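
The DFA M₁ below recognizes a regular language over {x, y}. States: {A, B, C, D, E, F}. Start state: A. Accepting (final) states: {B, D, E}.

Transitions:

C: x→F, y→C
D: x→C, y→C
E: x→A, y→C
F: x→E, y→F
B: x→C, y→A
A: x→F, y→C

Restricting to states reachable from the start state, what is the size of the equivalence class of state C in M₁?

First remove the unreachable states {B,D}; 4 states remain.
P0 = {E} | {A,C,F}.
Split {A,C,F} by δ(·,x) → {A,C} and {F}.
The partition is now stable with 3 blocks: {E} | {A,C} | {F}.
The equivalence class containing C is {A,C}, of size 2.

2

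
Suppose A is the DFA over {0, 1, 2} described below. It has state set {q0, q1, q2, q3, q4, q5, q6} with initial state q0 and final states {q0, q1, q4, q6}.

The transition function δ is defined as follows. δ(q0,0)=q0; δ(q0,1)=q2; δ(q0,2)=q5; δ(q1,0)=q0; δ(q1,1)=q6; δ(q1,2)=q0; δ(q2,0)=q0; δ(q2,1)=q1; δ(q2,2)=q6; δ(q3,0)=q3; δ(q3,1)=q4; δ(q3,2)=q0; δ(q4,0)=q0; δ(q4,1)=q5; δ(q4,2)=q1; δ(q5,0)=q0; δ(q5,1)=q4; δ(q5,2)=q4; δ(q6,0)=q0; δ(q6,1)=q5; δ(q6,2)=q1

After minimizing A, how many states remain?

States {q3} cannot be reached from the start state, so discard them.
Initial partition by acceptance: {q0,q1,q4,q6} | {q2,q5}.
Refine {q0,q1,q4,q6} on symbol 1: members go to different blocks, giving {q0,q4,q6} and {q1}.
On input 2, block {q0,q4,q6} splits into {q4,q6} and {q0}.
Refine {q2,q5} on symbol 1: members go to different blocks, giving {q2} and {q5}.
No further refinement is possible. Final partition (5 blocks): {q4,q6} | {q2} | {q1} | {q0} | {q5}.

5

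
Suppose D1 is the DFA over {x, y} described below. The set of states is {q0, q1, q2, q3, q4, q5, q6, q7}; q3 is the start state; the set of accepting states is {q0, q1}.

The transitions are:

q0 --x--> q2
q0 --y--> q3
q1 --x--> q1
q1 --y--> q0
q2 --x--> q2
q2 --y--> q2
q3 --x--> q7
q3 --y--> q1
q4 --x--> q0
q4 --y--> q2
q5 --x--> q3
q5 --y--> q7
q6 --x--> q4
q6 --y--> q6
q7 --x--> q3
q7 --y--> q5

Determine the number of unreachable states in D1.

No path from q3 leads to q4, q6; the other 6 states are all reachable.

2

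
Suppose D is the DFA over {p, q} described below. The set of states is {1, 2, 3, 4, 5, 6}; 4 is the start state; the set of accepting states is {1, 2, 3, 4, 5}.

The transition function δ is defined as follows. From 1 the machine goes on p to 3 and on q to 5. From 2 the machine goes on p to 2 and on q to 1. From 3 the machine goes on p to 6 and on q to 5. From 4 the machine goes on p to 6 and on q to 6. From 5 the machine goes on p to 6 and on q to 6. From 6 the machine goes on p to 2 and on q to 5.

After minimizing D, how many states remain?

Start with accepting vs non-accepting: {1,2,3,4,5} | {6}.
On input p, block {1,2,3,4,5} splits into {3,4,5} and {1,2}.
On input q, block {3,4,5} splits into {4,5} and {3}.
Refine {1,2} on symbol p: members go to different blocks, giving {1} and {2}.
Stable partition: {4,5} | {6} | {1} | {3} | {2} — 5 equivalence classes.

5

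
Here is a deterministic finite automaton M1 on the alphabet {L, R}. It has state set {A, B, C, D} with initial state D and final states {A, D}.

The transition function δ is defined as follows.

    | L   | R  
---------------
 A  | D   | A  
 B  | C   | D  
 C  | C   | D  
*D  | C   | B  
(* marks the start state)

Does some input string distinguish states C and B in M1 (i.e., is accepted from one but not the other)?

No

Reachable states from the start: {B,C,D}. Unreachable: {A} — drop them.
Initial partition by acceptance: {D} | {B,C}.
Stable partition: {D} | {B,C} — 2 equivalence classes.
C and B lie in the same block of the stable partition, so they are equivalent — no string distinguishes them.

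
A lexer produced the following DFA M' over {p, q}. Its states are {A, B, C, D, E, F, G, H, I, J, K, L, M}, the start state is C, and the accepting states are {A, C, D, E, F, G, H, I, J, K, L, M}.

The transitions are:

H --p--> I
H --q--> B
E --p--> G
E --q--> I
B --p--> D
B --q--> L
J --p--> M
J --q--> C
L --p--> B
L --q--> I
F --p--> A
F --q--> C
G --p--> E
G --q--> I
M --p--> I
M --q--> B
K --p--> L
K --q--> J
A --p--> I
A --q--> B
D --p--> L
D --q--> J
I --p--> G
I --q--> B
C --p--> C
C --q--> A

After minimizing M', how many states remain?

8

States {F,H,K} cannot be reached from the start state, so discard them.
P0 = {A,C,D,E,G,I,J,L,M} | {B}.
Refine {A,C,D,E,G,I,J,L,M} on symbol p: members go to different blocks, giving {A,C,D,E,G,I,J,M} and {L}.
On input p, block {A,C,D,E,G,I,J,M} splits into {A,C,E,G,I,J,M} and {D}.
Refine {A,C,E,G,I,J,M} on symbol q: members go to different blocks, giving {C,E,G,J} and {A,I,M}.
Refine {C,E,G,J} on symbol p: members go to different blocks, giving {C,E,G} and {J}.
On input p, block {A,I,M} splits into {A,M} and {I}.
Refine {C,E,G} on symbol q: members go to different blocks, giving {E,G} and {C}.
The partition is now stable with 8 blocks: {E,G} | {B} | {L} | {D} | {A,M} | {J} | {I} | {C}.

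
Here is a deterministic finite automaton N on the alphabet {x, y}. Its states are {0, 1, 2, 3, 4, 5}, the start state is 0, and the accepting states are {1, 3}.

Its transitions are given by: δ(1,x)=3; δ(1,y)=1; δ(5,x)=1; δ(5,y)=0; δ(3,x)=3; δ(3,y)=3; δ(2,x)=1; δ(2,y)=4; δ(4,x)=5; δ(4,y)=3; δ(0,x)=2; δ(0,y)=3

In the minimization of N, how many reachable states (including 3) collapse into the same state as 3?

All states are reachable from the start state.
Start with accepting vs non-accepting: {1,3} | {0,2,4,5}.
On input x, block {0,2,4,5} splits into {0,4} and {2,5}.
Stable partition: {1,3} | {0,4} | {2,5} — 3 equivalence classes.
The equivalence class containing 3 is {1,3}, of size 2.

2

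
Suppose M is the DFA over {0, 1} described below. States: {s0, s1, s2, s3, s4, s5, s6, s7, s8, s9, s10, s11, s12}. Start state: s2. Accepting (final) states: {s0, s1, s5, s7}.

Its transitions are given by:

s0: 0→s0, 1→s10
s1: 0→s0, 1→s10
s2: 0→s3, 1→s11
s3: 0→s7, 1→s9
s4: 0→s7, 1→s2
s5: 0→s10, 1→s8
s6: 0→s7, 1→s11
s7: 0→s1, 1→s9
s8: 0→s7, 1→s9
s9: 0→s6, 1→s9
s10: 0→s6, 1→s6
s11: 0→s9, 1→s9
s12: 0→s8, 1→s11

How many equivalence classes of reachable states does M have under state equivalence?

8

First remove the unreachable states {s4,s5,s8,s12}; 9 states remain.
P0 = {s0,s1,s7} | {s2,s3,s6,s9,s10,s11}.
On input 0, block {s2,s3,s6,s9,s10,s11} splits into {s2,s9,s10,s11} and {s3,s6}.
Refine {s2,s9,s10,s11} on symbol 0: members go to different blocks, giving {s2,s9,s10} and {s11}.
Refine {s2,s9,s10} on symbol 1: members go to different blocks, giving {s2} and {s9} and {s10}.
On input 1, block {s0,s1,s7} splits into {s0,s1} and {s7}.
Refine {s3,s6} on symbol 1: members go to different blocks, giving {s3} and {s6}.
No further refinement is possible. Final partition (8 blocks): {s0,s1} | {s2} | {s3} | {s11} | {s9} | {s10} | {s7} | {s6}.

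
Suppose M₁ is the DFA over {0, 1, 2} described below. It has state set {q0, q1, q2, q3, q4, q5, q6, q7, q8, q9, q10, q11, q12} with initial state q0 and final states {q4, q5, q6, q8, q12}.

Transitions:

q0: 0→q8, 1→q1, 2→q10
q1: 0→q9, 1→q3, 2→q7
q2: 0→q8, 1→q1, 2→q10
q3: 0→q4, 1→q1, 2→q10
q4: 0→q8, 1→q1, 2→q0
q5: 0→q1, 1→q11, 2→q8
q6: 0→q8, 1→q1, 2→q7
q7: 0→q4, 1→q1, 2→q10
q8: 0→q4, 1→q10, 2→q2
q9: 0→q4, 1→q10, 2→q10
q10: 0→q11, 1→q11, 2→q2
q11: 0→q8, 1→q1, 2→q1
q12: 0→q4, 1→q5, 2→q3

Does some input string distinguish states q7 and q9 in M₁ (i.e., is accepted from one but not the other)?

No

States {q5,q6,q12} cannot be reached from the start state, so discard them.
P0 = {q4,q8} | {q0,q1,q2,q3,q7,q9,q10,q11}.
Refine {q0,q1,q2,q3,q7,q9,q10,q11} on symbol 0: members go to different blocks, giving {q0,q2,q3,q7,q9,q11} and {q1,q10}.
No further refinement is possible. Final partition (3 blocks): {q4,q8} | {q0,q2,q3,q7,q9,q11} | {q1,q10}.
q7 and q9 lie in the same block of the stable partition, so they are equivalent — no string distinguishes them.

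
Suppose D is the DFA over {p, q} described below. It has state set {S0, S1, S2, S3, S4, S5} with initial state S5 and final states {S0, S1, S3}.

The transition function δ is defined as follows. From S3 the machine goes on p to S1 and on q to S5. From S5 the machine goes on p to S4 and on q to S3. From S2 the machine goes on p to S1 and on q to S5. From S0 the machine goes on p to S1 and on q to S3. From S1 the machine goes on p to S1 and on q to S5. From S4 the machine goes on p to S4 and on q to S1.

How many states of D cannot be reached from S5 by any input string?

Starting at S5 and following transitions, the reachable set is {S1, S3, S4, S5}. That leaves S0, S2 unreachable — 2 in total.

2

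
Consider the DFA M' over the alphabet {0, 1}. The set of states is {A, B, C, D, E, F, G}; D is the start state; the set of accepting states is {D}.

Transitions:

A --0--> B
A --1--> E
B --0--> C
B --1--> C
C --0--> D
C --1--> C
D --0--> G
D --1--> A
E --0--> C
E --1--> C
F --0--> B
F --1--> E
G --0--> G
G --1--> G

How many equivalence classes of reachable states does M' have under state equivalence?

5

First remove the unreachable states {F}; 6 states remain.
Initial partition by acceptance: {D} | {A,B,C,E,G}.
Split {A,B,C,E,G} by δ(·,0) → {A,B,E,G} and {C}.
Refine {A,B,E,G} on symbol 0: members go to different blocks, giving {A,G} and {B,E}.
On input 0, block {A,G} splits into {A} and {G}.
No further refinement is possible. Final partition (5 blocks): {D} | {A} | {C} | {B,E} | {G}.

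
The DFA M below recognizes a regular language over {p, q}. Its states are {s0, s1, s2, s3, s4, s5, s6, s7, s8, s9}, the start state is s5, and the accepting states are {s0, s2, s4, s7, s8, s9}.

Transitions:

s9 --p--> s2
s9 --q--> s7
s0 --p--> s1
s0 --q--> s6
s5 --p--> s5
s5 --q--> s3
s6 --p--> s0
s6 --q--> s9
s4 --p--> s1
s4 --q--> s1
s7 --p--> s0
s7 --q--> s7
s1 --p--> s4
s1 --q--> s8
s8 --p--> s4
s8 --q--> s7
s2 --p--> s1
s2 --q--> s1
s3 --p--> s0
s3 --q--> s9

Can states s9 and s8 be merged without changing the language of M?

All states are reachable from the start state.
Start with accepting vs non-accepting: {s0,s2,s4,s7,s8,s9} | {s1,s3,s5,s6}.
Refine {s0,s2,s4,s7,s8,s9} on symbol p: members go to different blocks, giving {s0,s2,s4} and {s7,s8,s9}.
Refine {s1,s3,s5,s6} on symbol p: members go to different blocks, giving {s1,s3,s6} and {s5}.
No further refinement is possible. Final partition (4 blocks): {s0,s2,s4} | {s1,s3,s6} | {s7,s8,s9} | {s5}.
s9 and s8 lie in the same block of the stable partition, so they are equivalent — no string distinguishes them.

Yes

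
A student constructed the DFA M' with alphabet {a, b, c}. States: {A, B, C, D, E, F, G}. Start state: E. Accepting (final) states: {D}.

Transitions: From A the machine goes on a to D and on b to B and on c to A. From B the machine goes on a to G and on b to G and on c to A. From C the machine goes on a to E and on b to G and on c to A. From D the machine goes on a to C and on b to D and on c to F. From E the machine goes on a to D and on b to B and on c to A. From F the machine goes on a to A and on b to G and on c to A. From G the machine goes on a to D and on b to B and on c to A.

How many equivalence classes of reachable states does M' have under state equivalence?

3

Every state is reachable, so we keep all 7.
P0 = {D} | {A,B,C,E,F,G}.
Split {A,B,C,E,F,G} by δ(·,a) → {A,E,G} and {B,C,F}.
The partition is now stable with 3 blocks: {D} | {A,E,G} | {B,C,F}.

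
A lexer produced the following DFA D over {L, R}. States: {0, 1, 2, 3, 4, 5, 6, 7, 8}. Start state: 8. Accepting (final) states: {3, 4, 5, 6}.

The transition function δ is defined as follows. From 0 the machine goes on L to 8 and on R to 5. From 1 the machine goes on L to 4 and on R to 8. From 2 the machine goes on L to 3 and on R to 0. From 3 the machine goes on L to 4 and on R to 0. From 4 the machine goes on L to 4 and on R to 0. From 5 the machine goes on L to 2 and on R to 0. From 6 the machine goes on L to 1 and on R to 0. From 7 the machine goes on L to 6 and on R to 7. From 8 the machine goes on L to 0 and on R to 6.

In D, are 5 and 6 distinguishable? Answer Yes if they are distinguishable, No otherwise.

No

Reachable states from the start: {0,1,2,3,4,5,6,8}. Unreachable: {7} — drop them.
Start with accepting vs non-accepting: {3,4,5,6} | {0,1,2,8}.
Split {3,4,5,6} by δ(·,L) → {3,4} and {5,6}.
On input L, block {0,1,2,8} splits into {0,8} and {1,2}.
Stable partition: {3,4} | {0,8} | {5,6} | {1,2} — 4 equivalence classes.
5 and 6 lie in the same block of the stable partition, so they are equivalent — no string distinguishes them.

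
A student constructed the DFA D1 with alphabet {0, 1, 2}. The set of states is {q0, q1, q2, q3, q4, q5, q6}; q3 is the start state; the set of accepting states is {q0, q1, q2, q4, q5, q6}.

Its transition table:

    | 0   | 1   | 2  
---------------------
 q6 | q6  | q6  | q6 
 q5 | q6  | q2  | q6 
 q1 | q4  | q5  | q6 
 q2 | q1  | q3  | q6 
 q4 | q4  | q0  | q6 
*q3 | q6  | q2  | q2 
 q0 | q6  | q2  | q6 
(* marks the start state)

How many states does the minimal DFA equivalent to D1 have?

5

Every state is reachable, so we keep all 7.
Initial partition by acceptance: {q0,q1,q2,q4,q5,q6} | {q3}.
Split {q0,q1,q2,q4,q5,q6} by δ(·,1) → {q0,q1,q4,q5,q6} and {q2}.
Refine {q0,q1,q4,q5,q6} on symbol 1: members go to different blocks, giving {q1,q4,q6} and {q0,q5}.
On input 1, block {q1,q4,q6} splits into {q1,q4} and {q6}.
Stable partition: {q1,q4} | {q3} | {q2} | {q0,q5} | {q6} — 5 equivalence classes.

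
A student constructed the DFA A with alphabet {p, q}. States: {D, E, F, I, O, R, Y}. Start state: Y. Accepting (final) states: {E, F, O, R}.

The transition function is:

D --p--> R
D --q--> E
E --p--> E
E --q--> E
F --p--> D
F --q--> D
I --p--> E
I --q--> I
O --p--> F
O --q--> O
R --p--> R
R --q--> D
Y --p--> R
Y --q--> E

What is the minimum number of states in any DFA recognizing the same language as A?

First remove the unreachable states {F,I,O}; 4 states remain.
P0 = {E,R} | {D,Y}.
Refine {E,R} on symbol q: members go to different blocks, giving {R} and {E}.
The partition is now stable with 3 blocks: {R} | {D,Y} | {E}.

3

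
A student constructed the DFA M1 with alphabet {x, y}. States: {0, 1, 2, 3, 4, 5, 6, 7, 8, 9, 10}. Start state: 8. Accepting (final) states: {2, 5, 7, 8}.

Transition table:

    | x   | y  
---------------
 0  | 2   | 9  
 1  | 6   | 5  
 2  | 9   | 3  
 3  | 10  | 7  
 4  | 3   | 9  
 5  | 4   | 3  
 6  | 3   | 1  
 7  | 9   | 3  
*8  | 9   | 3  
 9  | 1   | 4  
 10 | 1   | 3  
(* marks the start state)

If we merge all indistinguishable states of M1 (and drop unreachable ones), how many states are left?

Reachable states from the start: {1,3,4,5,6,7,8,9,10}. Unreachable: {0,2} — drop them.
Initial partition by acceptance: {5,7,8} | {1,3,4,6,9,10}.
Split {1,3,4,6,9,10} by δ(·,y) → {4,6,9,10} and {1,3}.
Split {4,6,9,10} by δ(·,y) → {4,9} and {6,10}.
Stable partition: {5,7,8} | {4,9} | {1,3} | {6,10} — 4 equivalence classes.

4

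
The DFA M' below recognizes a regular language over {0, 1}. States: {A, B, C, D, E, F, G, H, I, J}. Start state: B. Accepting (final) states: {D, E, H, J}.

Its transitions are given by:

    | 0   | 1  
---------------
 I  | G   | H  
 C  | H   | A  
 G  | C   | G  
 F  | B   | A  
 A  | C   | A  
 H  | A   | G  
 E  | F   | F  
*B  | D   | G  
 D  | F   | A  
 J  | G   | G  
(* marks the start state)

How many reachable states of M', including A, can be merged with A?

Reachable states from the start: {A,B,C,D,F,G,H}. Unreachable: {E,I,J} — drop them.
Start with accepting vs non-accepting: {D,H} | {A,B,C,F,G}.
Refine {A,B,C,F,G} on symbol 0: members go to different blocks, giving {A,F,G} and {B,C}.
No further refinement is possible. Final partition (3 blocks): {D,H} | {A,F,G} | {B,C}.
The equivalence class containing A is {A,F,G}, of size 3.

3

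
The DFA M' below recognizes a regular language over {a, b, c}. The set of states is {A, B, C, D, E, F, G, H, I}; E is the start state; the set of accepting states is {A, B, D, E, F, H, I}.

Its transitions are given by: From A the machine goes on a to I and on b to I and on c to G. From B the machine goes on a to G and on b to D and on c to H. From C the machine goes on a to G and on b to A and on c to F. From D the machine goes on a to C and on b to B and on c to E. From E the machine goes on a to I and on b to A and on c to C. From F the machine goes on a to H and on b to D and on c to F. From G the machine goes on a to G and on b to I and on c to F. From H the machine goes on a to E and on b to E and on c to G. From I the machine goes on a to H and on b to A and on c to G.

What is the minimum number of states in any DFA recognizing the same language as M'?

Start with accepting vs non-accepting: {A,B,D,E,F,H,I} | {C,G}.
On input a, block {A,B,D,E,F,H,I} splits into {A,E,F,H,I} and {B,D}.
On input b, block {A,E,F,H,I} splits into {A,E,H,I} and {F}.
The partition is now stable with 4 blocks: {A,E,H,I} | {C,G} | {B,D} | {F}.

4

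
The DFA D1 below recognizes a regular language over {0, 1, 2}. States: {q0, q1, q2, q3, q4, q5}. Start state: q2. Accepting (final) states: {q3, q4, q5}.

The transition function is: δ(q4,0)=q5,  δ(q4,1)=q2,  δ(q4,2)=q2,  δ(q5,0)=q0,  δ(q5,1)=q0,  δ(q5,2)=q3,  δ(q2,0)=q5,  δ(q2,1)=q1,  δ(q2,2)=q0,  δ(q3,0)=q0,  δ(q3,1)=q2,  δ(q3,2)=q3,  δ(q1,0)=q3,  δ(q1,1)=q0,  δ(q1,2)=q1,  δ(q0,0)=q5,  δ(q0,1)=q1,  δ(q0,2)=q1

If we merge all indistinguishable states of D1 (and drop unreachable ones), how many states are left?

2

Reachable states from the start: {q0,q1,q2,q3,q5}. Unreachable: {q4} — drop them.
Start with accepting vs non-accepting: {q3,q5} | {q0,q1,q2}.
No further refinement is possible. Final partition (2 blocks): {q3,q5} | {q0,q1,q2}.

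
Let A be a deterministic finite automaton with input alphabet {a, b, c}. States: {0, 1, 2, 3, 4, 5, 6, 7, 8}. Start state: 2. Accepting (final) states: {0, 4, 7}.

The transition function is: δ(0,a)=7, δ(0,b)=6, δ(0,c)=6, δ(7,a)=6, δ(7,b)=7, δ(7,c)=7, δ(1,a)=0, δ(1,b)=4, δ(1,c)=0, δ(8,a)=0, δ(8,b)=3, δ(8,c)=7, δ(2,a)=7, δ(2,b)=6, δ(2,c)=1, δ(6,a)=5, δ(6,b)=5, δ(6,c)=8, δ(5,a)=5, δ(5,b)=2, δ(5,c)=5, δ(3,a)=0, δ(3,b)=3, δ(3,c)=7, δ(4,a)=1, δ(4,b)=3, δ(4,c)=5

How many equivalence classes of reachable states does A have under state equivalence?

All states are reachable from the start state.
Initial partition by acceptance: {0,4,7} | {1,2,3,5,6,8}.
Split {0,4,7} by δ(·,a) → {4,7} and {0}.
Refine {4,7} on symbol b: members go to different blocks, giving {4} and {7}.
Split {1,2,3,5,6,8} by δ(·,a) → {1,3,8} and {5,6} and {2}.
On input b, block {1,3,8} splits into {3,8} and {1}.
Split {5,6} by δ(·,b) → {5} and {6}.
No further refinement is possible. Final partition (8 blocks): {4} | {3,8} | {0} | {7} | {5} | {2} | {1} | {6}.

8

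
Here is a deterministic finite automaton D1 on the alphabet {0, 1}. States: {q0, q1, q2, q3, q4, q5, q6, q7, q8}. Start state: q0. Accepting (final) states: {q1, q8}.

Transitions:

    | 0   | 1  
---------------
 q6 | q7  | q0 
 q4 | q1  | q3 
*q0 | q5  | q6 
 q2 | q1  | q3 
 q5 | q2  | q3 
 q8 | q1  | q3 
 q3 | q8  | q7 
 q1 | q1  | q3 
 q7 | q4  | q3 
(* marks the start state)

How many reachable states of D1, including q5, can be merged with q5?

Every state is reachable, so we keep all 9.
P0 = {q1,q8} | {q0,q2,q3,q4,q5,q6,q7}.
Split {q0,q2,q3,q4,q5,q6,q7} by δ(·,0) → {q0,q5,q6,q7} and {q2,q3,q4}.
Refine {q0,q5,q6,q7} on symbol 0: members go to different blocks, giving {q0,q6} and {q5,q7}.
Split {q2,q3,q4} by δ(·,1) → {q2,q4} and {q3}.
The partition is now stable with 5 blocks: {q1,q8} | {q0,q6} | {q2,q4} | {q5,q7} | {q3}.
State q5 belongs to the block {q5,q7}, which has 2 states.

2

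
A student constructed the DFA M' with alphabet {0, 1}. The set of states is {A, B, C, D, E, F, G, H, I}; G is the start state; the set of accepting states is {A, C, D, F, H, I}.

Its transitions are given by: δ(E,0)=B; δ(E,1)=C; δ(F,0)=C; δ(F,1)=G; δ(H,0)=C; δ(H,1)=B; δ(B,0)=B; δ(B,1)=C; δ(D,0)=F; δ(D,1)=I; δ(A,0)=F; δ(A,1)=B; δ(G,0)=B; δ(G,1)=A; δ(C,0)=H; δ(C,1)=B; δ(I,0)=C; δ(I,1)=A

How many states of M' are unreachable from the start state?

No path from G leads to D, E, I; the other 6 states are all reachable.

3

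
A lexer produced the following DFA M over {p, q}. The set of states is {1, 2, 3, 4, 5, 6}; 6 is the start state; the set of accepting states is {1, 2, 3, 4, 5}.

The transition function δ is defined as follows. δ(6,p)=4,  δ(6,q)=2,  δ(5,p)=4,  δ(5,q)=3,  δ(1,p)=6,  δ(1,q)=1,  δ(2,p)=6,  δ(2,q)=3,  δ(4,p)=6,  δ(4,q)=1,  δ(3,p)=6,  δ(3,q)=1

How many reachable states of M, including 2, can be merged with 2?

States {5} cannot be reached from the start state, so discard them.
Initial partition by acceptance: {1,2,3,4} | {6}.
The partition is now stable with 2 blocks: {1,2,3,4} | {6}.
The equivalence class containing 2 is {1,2,3,4}, of size 4.

4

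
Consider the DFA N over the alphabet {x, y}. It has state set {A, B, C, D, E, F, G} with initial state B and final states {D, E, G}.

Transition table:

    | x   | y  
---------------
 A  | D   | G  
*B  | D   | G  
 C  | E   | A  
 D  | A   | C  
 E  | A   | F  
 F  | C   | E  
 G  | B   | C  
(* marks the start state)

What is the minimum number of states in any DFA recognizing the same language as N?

5

Every state is reachable, so we keep all 7.
P0 = {D,E,G} | {A,B,C,F}.
Refine {A,B,C,F} on symbol x: members go to different blocks, giving {A,B,C} and {F}.
Split {D,E,G} by δ(·,y) → {D,G} and {E}.
Refine {A,B,C} on symbol x: members go to different blocks, giving {A,B} and {C}.
Stable partition: {D,G} | {A,B} | {F} | {E} | {C} — 5 equivalence classes.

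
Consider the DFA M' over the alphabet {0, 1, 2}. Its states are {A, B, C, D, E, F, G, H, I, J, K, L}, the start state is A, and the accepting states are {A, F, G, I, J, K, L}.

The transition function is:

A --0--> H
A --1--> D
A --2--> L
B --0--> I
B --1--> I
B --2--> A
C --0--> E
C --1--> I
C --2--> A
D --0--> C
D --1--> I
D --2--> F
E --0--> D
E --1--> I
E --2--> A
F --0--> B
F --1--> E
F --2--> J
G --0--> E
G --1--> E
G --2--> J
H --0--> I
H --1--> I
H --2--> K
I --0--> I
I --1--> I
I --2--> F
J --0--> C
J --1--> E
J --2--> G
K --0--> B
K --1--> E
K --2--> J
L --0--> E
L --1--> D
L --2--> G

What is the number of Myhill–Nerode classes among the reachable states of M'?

5

Every state is reachable, so we keep all 12.
P0 = {A,F,G,I,J,K,L} | {B,C,D,E,H}.
On input 0, block {A,F,G,I,J,K,L} splits into {A,F,G,J,K,L} and {I}.
Refine {B,C,D,E,H} on symbol 0: members go to different blocks, giving {C,D,E} and {B,H}.
Refine {A,F,G,J,K,L} on symbol 0: members go to different blocks, giving {A,F,K} and {G,J,L}.
Stable partition: {A,F,K} | {C,D,E} | {I} | {B,H} | {G,J,L} — 5 equivalence classes.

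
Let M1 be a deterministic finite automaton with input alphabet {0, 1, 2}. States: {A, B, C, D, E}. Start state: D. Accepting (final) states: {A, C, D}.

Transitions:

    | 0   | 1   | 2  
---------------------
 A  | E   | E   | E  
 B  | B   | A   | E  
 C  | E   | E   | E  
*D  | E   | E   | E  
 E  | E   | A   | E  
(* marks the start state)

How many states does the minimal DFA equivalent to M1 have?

States {B,C} cannot be reached from the start state, so discard them.
Initial partition by acceptance: {A,D} | {E}.
The partition is now stable with 2 blocks: {A,D} | {E}.

2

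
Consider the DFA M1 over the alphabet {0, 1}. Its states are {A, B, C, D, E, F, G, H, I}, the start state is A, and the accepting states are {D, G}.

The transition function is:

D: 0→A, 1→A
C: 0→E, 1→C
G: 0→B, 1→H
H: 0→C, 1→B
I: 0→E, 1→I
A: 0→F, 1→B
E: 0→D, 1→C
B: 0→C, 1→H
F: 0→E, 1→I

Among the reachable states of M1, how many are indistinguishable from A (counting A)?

States {G} cannot be reached from the start state, so discard them.
P0 = {D} | {A,B,C,E,F,H,I}.
On input 0, block {A,B,C,E,F,H,I} splits into {A,B,C,F,H,I} and {E}.
Refine {A,B,C,F,H,I} on symbol 0: members go to different blocks, giving {A,B,H} and {C,F,I}.
No further refinement is possible. Final partition (4 blocks): {D} | {A,B,H} | {E} | {C,F,I}.
The equivalence class containing A is {A,B,H}, of size 3.

3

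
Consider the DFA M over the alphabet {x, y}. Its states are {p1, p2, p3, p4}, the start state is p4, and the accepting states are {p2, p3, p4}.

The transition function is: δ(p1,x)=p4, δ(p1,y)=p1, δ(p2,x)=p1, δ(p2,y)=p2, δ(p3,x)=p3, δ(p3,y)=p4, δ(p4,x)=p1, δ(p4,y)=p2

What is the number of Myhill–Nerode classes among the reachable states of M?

2

First remove the unreachable states {p3}; 3 states remain.
P0 = {p2,p4} | {p1}.
The partition is now stable with 2 blocks: {p2,p4} | {p1}.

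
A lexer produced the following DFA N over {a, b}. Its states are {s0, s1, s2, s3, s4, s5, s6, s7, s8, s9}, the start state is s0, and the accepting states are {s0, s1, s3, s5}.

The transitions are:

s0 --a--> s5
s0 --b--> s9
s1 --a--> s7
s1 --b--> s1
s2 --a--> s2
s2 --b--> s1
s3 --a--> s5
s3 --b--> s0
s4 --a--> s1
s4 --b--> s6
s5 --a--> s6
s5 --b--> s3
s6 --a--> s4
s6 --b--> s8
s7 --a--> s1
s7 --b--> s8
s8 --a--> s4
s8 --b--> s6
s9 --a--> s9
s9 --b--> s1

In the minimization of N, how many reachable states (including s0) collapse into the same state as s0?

Reachable states from the start: {s0,s1,s3,s4,s5,s6,s7,s8,s9}. Unreachable: {s2} — drop them.
P0 = {s0,s1,s3,s5} | {s4,s6,s7,s8,s9}.
On input a, block {s0,s1,s3,s5} splits into {s0,s3} and {s1,s5}.
Split {s0,s3} by δ(·,b) → {s0} and {s3}.
Split {s4,s6,s7,s8,s9} by δ(·,a) → {s6,s8,s9} and {s4,s7}.
On input a, block {s6,s8,s9} splits into {s6,s8} and {s9}.
Split {s1,s5} by δ(·,a) → {s1} and {s5}.
The partition is now stable with 7 blocks: {s0} | {s6,s8} | {s1} | {s3} | {s4,s7} | {s9} | {s5}.
The equivalence class containing s0 is {s0}, of size 1.

1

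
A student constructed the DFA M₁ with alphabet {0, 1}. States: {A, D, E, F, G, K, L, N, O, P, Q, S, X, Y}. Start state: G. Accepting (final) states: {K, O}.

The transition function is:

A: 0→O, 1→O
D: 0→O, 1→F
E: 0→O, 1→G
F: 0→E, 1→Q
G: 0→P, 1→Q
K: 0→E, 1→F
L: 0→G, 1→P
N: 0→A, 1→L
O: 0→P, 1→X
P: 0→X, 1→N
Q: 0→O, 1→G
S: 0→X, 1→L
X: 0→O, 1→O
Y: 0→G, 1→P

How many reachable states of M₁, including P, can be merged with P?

1

First remove the unreachable states {D,E,F,K,S,Y}; 8 states remain.
Initial partition by acceptance: {O} | {A,G,L,N,P,Q,X}.
Split {A,G,L,N,P,Q,X} by δ(·,0) → {G,L,N,P} and {A,Q,X}.
Refine {G,L,N,P} on symbol 0: members go to different blocks, giving {N,P} and {G,L}.
Split {N,P} by δ(·,1) → {P} and {N}.
Refine {A,Q,X} on symbol 1: members go to different blocks, giving {A,X} and {Q}.
Refine {G,L} on symbol 0: members go to different blocks, giving {G} and {L}.
No further refinement is possible. Final partition (7 blocks): {O} | {P} | {A,X} | {G} | {N} | {Q} | {L}.
The equivalence class containing P is {P}, of size 1.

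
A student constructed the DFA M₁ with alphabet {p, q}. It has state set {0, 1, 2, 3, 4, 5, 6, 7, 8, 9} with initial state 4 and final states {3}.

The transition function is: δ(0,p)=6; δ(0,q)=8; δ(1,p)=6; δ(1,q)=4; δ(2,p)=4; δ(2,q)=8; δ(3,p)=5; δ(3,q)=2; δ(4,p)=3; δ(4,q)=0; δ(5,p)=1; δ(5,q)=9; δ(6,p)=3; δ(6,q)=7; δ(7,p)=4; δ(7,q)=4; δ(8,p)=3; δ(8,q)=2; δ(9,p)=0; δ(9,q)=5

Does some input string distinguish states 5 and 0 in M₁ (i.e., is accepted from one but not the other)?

Yes

Start with accepting vs non-accepting: {3} | {0,1,2,4,5,6,7,8,9}.
Refine {0,1,2,4,5,6,7,8,9} on symbol p: members go to different blocks, giving {0,1,2,5,7,9} and {4,6,8}.
Split {0,1,2,5,7,9} by δ(·,p) → {0,1,2,7} and {5,9}.
No further refinement is possible. Final partition (4 blocks): {3} | {0,1,2,7} | {4,6,8} | {5,9}.
5 and 0 end up in different blocks, so they are distinguishable. For instance, the string 'pp' is accepted from only 0.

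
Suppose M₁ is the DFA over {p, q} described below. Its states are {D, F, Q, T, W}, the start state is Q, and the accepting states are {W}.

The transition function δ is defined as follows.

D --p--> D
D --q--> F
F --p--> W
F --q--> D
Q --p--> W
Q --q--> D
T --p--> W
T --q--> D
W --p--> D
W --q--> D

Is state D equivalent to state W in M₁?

No

First remove the unreachable states {T}; 4 states remain.
Start with accepting vs non-accepting: {W} | {D,F,Q}.
Refine {D,F,Q} on symbol p: members go to different blocks, giving {F,Q} and {D}.
The partition is now stable with 3 blocks: {W} | {F,Q} | {D}.
D and W end up in different blocks, so they are distinguishable. For instance, the string 'ε' is accepted from only W.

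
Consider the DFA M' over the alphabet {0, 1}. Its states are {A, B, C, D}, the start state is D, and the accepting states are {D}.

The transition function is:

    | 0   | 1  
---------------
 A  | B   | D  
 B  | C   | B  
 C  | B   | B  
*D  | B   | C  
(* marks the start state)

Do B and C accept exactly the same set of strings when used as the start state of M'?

States {A} cannot be reached from the start state, so discard them.
Start with accepting vs non-accepting: {D} | {B,C}.
Stable partition: {D} | {B,C} — 2 equivalence classes.
B and C lie in the same block of the stable partition, so they are equivalent — no string distinguishes them.

Yes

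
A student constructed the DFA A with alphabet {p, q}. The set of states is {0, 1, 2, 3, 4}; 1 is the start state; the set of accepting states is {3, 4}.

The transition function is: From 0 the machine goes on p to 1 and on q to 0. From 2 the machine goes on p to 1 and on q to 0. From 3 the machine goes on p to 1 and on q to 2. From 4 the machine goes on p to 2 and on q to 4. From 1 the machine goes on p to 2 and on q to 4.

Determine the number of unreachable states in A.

1

No path from 1 leads to 3; the other 4 states are all reachable.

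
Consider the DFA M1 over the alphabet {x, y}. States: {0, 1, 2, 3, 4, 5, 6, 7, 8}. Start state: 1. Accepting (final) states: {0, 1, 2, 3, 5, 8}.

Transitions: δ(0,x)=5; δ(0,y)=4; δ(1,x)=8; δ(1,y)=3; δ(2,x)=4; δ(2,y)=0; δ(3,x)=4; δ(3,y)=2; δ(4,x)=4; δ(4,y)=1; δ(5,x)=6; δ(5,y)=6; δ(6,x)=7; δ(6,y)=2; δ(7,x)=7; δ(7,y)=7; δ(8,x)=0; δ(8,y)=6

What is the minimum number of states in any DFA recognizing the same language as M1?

Every state is reachable, so we keep all 9.
Start with accepting vs non-accepting: {0,1,2,3,5,8} | {4,6,7}.
Split {0,1,2,3,5,8} by δ(·,x) → {0,1,8} and {2,3,5}.
Refine {0,1,8} on symbol x: members go to different blocks, giving {1,8} and {0}.
On input x, block {1,8} splits into {1} and {8}.
Refine {4,6,7} on symbol y: members go to different blocks, giving {4} and {6} and {7}.
Refine {2,3,5} on symbol x: members go to different blocks, giving {2,3} and {5}.
On input y, block {2,3} splits into {2} and {3}.
No further refinement is possible. Final partition (9 blocks): {1} | {4} | {2} | {0} | {8} | {6} | {7} | {5} | {3}.

9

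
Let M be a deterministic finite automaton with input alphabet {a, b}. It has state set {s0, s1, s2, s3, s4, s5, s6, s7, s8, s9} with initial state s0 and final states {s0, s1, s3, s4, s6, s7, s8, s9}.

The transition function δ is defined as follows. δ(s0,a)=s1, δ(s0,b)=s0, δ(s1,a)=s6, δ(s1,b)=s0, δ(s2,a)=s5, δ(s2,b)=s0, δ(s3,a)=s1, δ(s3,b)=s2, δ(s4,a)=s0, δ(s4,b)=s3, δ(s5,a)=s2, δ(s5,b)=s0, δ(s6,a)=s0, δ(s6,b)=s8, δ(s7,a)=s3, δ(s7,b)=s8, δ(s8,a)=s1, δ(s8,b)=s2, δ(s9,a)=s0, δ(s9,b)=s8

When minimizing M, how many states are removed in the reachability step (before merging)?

4

BFS from s0 reaches {s0, s1, s2, s5, s6, s8}; the 4 state(s) s3, s4, s7, s9 are never visited.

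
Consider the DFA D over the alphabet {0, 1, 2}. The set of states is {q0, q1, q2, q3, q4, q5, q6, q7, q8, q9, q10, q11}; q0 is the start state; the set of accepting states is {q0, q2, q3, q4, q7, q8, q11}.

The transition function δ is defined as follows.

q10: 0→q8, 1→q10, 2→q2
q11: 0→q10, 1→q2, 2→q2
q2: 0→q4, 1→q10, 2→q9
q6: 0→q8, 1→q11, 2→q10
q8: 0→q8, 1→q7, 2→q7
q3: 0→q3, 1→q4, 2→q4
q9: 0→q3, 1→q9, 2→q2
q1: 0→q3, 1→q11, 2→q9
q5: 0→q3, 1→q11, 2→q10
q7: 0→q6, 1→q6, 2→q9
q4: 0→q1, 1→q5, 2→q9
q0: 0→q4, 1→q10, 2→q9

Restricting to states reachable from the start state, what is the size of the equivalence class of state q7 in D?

2

Every state is reachable, so we keep all 12.
Start with accepting vs non-accepting: {q0,q2,q3,q4,q7,q8,q11} | {q1,q5,q6,q9,q10}.
Refine {q0,q2,q3,q4,q7,q8,q11} on symbol 0: members go to different blocks, giving {q0,q2,q3,q8} and {q4,q7,q11}.
Split {q0,q2,q3,q8} by δ(·,0) → {q0,q2} and {q3,q8}.
Split {q1,q5,q6,q9,q10} by δ(·,1) → {q1,q5,q6} and {q9,q10}.
Split {q4,q7,q11} by δ(·,0) → {q4,q7} and {q11}.
Stable partition: {q0,q2} | {q1,q5,q6} | {q4,q7} | {q3,q8} | {q9,q10} | {q11} — 6 equivalence classes.
The equivalence class containing q7 is {q4,q7}, of size 2.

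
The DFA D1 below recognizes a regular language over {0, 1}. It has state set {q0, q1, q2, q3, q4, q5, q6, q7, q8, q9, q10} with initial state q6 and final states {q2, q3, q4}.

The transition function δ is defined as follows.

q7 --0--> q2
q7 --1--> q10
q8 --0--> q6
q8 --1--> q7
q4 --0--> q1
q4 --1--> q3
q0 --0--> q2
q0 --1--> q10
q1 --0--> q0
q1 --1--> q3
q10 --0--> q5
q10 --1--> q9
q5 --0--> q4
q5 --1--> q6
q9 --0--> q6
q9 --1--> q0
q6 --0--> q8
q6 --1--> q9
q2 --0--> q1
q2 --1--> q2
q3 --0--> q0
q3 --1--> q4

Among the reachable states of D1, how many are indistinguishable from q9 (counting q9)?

2

Initial partition by acceptance: {q2,q3,q4} | {q0,q1,q5,q6,q7,q8,q9,q10}.
On input 0, block {q0,q1,q5,q6,q7,q8,q9,q10} splits into {q1,q6,q8,q9,q10} and {q0,q5,q7}.
Refine {q2,q3,q4} on symbol 0: members go to different blocks, giving {q2,q4} and {q3}.
Split {q2,q4} by δ(·,1) → {q2} and {q4}.
Split {q1,q6,q8,q9,q10} by δ(·,0) → {q6,q8,q9} and {q1,q10}.
Refine {q6,q8,q9} on symbol 1: members go to different blocks, giving {q8,q9} and {q6}.
Refine {q0,q5,q7} on symbol 0: members go to different blocks, giving {q0,q7} and {q5}.
Split {q1,q10} by δ(·,0) → {q1} and {q10}.
The partition is now stable with 9 blocks: {q2} | {q8,q9} | {q0,q7} | {q3} | {q4} | {q1} | {q6} | {q5} | {q10}.
State q9 belongs to the block {q8,q9}, which has 2 states.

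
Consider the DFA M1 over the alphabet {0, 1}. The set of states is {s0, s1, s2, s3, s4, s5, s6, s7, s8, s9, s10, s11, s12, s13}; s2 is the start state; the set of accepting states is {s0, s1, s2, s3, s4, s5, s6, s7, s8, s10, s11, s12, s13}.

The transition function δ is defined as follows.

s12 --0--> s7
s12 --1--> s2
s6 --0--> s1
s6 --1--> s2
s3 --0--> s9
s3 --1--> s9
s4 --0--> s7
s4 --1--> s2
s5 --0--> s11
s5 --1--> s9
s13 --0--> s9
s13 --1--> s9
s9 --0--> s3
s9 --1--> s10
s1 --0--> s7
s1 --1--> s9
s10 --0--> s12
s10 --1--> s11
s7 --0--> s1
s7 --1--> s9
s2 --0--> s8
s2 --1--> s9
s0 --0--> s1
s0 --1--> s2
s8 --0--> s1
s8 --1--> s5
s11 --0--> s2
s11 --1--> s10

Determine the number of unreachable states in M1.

4

Starting at s2 and following transitions, the reachable set is {s1, s2, s3, s5, s7, s8, s9, s10, s11, s12}. That leaves s0, s4, s6, s13 unreachable — 4 in total.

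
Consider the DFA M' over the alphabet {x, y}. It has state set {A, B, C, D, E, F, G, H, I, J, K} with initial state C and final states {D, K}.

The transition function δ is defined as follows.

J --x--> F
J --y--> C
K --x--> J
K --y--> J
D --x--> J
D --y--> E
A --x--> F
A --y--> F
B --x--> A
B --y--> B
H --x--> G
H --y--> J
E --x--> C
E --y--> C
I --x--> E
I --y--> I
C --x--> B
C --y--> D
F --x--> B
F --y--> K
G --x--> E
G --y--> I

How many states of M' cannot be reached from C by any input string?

No path from C leads to G, H, I; the other 8 states are all reachable.

3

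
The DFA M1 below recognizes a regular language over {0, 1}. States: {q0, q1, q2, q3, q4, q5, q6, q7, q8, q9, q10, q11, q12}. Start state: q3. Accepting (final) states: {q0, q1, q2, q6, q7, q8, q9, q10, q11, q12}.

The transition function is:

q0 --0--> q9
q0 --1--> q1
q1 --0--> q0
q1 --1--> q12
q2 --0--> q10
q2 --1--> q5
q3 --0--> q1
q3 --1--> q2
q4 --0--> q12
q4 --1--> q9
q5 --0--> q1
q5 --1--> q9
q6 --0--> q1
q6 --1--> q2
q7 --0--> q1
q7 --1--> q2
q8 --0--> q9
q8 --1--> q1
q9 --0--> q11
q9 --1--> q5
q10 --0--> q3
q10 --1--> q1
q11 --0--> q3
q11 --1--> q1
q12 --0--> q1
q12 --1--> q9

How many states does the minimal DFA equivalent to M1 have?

First remove the unreachable states {q4,q6,q7,q8}; 9 states remain.
Start with accepting vs non-accepting: {q0,q1,q2,q9,q10,q11,q12} | {q3,q5}.
On input 0, block {q0,q1,q2,q9,q10,q11,q12} splits into {q0,q1,q2,q9,q12} and {q10,q11}.
On input 0, block {q0,q1,q2,q9,q12} splits into {q0,q1,q12} and {q2,q9}.
On input 0, block {q0,q1,q12} splits into {q1,q12} and {q0}.
Refine {q1,q12} on symbol 0: members go to different blocks, giving {q1} and {q12}.
No further refinement is possible. Final partition (6 blocks): {q1} | {q3,q5} | {q10,q11} | {q2,q9} | {q0} | {q12}.

6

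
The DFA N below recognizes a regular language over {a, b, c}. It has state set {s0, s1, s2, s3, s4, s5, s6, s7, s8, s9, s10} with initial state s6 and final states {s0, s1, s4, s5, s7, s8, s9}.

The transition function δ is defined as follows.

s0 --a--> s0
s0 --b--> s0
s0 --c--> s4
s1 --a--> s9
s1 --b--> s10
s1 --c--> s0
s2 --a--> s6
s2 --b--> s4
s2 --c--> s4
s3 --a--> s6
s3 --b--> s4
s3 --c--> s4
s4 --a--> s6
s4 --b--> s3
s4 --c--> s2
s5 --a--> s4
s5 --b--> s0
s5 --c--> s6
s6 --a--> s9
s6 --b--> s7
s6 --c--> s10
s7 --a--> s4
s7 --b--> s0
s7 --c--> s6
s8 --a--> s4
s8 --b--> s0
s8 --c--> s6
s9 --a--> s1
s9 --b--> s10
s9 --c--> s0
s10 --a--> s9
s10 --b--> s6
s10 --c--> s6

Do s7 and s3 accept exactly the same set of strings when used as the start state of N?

No

First remove the unreachable states {s5,s8}; 9 states remain.
P0 = {s0,s1,s4,s7,s9} | {s2,s3,s6,s10}.
Split {s0,s1,s4,s7,s9} by δ(·,a) → {s0,s1,s7,s9} and {s4}.
Split {s0,s1,s7,s9} by δ(·,a) → {s0,s1,s9} and {s7}.
Split {s0,s1,s9} by δ(·,b) → {s1,s9} and {s0}.
Split {s2,s3,s6,s10} by δ(·,a) → {s2,s3} and {s6,s10}.
Refine {s6,s10} on symbol b: members go to different blocks, giving {s6} and {s10}.
No further refinement is possible. Final partition (7 blocks): {s1,s9} | {s2,s3} | {s4} | {s7} | {s0} | {s6} | {s10}.
s7 and s3 end up in different blocks, so they are distinguishable. For instance, the string 'ε' is accepted from only s7.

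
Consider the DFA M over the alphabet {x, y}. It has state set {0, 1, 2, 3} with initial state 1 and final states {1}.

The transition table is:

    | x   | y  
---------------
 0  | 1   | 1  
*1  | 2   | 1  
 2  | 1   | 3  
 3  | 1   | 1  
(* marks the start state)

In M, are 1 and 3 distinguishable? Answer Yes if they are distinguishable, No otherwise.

Yes

Reachable states from the start: {1,2,3}. Unreachable: {0} — drop them.
P0 = {1} | {2,3}.
Split {2,3} by δ(·,y) → {2} and {3}.
Stable partition: {1} | {2} | {3} — 3 equivalence classes.
1 and 3 end up in different blocks, so they are distinguishable. For instance, the string 'ε' is accepted from only 1.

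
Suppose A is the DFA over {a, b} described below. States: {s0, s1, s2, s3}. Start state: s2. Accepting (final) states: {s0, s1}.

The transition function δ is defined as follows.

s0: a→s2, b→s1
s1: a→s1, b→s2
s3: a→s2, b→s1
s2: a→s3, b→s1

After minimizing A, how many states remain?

Reachable states from the start: {s1,s2,s3}. Unreachable: {s0} — drop them.
Start with accepting vs non-accepting: {s1} | {s2,s3}.
The partition is now stable with 2 blocks: {s1} | {s2,s3}.

2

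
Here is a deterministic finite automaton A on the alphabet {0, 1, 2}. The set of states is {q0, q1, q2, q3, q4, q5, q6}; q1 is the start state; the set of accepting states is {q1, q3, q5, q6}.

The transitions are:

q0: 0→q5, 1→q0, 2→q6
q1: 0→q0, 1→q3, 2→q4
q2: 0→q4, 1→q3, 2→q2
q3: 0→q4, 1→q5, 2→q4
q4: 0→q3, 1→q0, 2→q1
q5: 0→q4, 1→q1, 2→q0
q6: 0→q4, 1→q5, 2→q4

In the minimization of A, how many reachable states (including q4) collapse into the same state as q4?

2

States {q2} cannot be reached from the start state, so discard them.
P0 = {q1,q3,q5,q6} | {q0,q4}.
Stable partition: {q1,q3,q5,q6} | {q0,q4} — 2 equivalence classes.
State q4 belongs to the block {q0,q4}, which has 2 states.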